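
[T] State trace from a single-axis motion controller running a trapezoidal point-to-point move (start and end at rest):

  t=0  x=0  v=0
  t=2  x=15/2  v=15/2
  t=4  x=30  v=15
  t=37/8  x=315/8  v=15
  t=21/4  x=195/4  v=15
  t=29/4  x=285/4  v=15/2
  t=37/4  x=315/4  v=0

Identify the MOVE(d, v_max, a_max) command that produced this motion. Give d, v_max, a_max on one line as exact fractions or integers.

final state: t=37/4, x=315/4, v=0 → d = 315/4
a_max = (15/2−0)/(2−0) = 15/4
max v = 15 over t∈[4,21/4] → v_max = 15
check: 15·(4+5/4) = 315/4 ✓

d=315/4 v_max=15 a_max=15/4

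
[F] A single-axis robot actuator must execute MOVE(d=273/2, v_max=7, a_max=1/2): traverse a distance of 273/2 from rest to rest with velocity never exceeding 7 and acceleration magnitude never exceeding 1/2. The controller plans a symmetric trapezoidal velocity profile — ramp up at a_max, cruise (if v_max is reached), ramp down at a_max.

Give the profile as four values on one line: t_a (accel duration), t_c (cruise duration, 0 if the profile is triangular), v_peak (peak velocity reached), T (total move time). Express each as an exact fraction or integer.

v_max²/a_max = 7²/(1/2) = 98
273/2 ≥ 98 ⇒ cruise phase
t_a = 7/(1/2) = 14; v_peak = 7
d_cruise = 273/2 − 98 = 77/2; t_c = (77/2)/7 = 11/2
T = 2·14 + 11/2 = 67/2

t_a=14 t_c=11/2 v_peak=7 T=67/2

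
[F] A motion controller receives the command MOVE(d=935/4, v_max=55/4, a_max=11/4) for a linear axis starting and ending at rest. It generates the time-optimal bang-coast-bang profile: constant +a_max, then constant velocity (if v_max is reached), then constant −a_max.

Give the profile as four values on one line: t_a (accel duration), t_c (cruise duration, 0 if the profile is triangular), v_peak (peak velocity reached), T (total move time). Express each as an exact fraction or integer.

vₘ²/aₘ = (55/4)²/(11/4) = 275/4
935/4 ≥ 275/4 → trapezoidal
t_a = (55/4)/(11/4) = 5; v_peak = 55/4
d_cruise = 935/4 − 275/4 = 165; t_c = 165/(55/4) = 12
T = 2·5 + 12 = 22

t_a=5 t_c=12 v_peak=55/4 T=22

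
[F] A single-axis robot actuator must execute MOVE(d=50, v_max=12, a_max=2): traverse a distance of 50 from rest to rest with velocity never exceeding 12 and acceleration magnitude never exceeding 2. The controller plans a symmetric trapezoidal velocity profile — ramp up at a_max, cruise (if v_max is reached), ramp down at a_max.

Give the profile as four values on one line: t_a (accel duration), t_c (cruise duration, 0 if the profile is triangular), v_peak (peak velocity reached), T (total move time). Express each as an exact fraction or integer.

(v_max)²/a_max = 12²/2 = 72
50 < 72 ⇒ no cruise
v_peak = √(50·2) = √100 = 10
t_a = 10/2 = 5; t_c = 0
T = 2·5 = 10

t_a=5 t_c=0 v_peak=10 T=10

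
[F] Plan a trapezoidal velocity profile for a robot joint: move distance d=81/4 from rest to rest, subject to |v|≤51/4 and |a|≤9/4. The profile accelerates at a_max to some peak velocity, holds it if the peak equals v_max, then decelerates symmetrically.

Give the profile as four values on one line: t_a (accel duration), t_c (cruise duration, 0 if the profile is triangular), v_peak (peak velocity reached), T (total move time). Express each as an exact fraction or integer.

t_a=3 t_c=0 v_peak=27/4 T=6

v_max²/a_max = (51/4)²/(9/4) = 289/4
81/4 < 289/4 so t_c = 0
v_peak = √(81/4·9/4) = √(729/16) = 27/4
t_a = (27/4)/(9/4) = 3; t_c = 0
T = 2·3 = 6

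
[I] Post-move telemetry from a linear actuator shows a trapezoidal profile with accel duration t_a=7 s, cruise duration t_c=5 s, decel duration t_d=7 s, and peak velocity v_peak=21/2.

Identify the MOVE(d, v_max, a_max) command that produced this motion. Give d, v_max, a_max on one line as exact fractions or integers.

d=126 v_max=21/2 a_max=3/2

a_max = (21/2)/7 = 3/2
d_a = ½·21/2·7 = 147/4; d_c = 21/2·5 = 105/2
d = 2·147/4 + 105/2 = 126
t_c = 5 > 0 ⇒ limit active, v_max = 21/2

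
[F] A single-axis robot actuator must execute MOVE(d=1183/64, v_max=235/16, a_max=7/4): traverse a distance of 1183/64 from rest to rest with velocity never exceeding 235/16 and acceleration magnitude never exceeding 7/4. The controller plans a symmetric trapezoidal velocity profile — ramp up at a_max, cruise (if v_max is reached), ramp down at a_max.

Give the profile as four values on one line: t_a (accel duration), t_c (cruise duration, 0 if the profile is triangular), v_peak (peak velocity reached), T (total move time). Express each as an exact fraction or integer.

v_max²/a_max = (235/16)²/(7/4) = 55225/448
1183/64 < 55225/448 ⇒ no cruise
v_peak = √(1183/64·7/4) = √(8281/256) = 91/16
t_a = (91/16)/(7/4) = 13/4; t_c = 0
T = 2·13/4 = 13/2

t_a=13/4 t_c=0 v_peak=91/16 T=13/2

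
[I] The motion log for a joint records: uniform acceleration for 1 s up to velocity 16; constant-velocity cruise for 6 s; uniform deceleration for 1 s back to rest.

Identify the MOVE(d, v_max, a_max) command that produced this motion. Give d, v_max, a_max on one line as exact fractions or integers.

a_max = 16/1 = 16
d_a = ½·16·1 = 8; d_c = 16·6 = 96
d = 2·8 + 96 = 112
t_c = 6 > 0 ⇒ limit active, v_max = 16

d=112 v_max=16 a_max=16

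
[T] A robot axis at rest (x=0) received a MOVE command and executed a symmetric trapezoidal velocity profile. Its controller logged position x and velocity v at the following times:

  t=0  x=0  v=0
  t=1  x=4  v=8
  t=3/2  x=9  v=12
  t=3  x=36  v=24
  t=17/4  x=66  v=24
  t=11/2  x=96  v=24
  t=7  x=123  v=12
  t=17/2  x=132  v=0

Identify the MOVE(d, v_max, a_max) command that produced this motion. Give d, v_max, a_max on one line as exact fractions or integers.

d=132 v_max=24 a_max=8

final state: t=17/2, x=132, v=0 → d = 132
a_max = (8−0)/(1−0) = 8
max v = 24 over t∈[3,11/2] → v_max = 24
check: 24·(3+5/2) = 132 ✓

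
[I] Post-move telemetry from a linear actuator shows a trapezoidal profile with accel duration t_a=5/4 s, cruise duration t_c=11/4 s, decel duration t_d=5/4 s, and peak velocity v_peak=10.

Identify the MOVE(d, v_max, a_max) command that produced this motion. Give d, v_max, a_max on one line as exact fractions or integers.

d=40 v_max=10 a_max=8

a_max = 10/(5/4) = 8
d_a = ½·10·5/4 = 25/4; d_c = 10·11/4 = 55/2
d = 2·25/4 + 55/2 = 40
t_c = 11/4 > 0 ⇒ limit active, v_max = 10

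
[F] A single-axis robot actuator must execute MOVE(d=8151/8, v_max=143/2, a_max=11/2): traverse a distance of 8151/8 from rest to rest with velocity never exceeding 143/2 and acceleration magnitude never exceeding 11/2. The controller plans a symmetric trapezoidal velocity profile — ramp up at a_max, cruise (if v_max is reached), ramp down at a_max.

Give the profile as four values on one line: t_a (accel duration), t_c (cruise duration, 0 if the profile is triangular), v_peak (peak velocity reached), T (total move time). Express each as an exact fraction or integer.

t_a=13 t_c=5/4 v_peak=143/2 T=109/4

(v_max)²/a_max = (143/2)²/(11/2) = 1859/2
8151/8 ≥ 1859/2 → trapezoidal
t_a = (143/2)/(11/2) = 13; v_peak = 143/2
d_cruise = 8151/8 − 1859/2 = 715/8; t_c = (715/8)/(143/2) = 5/4
T = 2·13 + 5/4 = 109/4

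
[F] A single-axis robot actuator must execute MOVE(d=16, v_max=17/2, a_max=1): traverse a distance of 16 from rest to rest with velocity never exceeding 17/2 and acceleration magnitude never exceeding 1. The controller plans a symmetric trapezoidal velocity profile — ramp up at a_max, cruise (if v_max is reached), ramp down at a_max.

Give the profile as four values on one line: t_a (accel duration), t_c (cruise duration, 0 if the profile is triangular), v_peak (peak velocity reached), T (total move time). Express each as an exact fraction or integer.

(v_max)²/a_max = (17/2)²/1 = 289/4
16 < 289/4 so t_c = 0
v_peak = √(16·1) = √16 = 4
t_a = 4/1 = 4; t_c = 0
T = 2·4 = 8

t_a=4 t_c=0 v_peak=4 T=8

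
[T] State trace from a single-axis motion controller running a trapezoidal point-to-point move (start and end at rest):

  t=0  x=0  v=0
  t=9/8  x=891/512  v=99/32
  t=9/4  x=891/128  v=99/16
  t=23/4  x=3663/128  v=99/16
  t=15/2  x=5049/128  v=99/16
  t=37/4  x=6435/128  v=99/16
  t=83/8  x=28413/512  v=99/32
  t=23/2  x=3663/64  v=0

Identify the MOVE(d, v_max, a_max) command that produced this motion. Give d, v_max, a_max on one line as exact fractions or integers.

final state: t=23/2, x=3663/64, v=0 → d = 3663/64
a_max = (99/32−0)/(9/8−0) = 11/4
max v = 99/16 over t∈[9/4,37/4] → v_max = 99/16
check: 99/16·(9/4+7) = 3663/64 ✓

d=3663/64 v_max=99/16 a_max=11/4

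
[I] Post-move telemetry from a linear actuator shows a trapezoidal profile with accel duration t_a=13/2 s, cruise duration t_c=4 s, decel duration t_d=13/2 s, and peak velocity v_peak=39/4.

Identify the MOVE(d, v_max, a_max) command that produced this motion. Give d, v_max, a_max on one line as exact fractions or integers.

a_max = (39/4)/(13/2) = 3/2
d_a = ½·39/4·13/2 = 507/16; d_c = 39/4·4 = 39
d = 2·507/16 + 39 = 819/8
t_c = 4 > 0 so v_max = 39/4

d=819/8 v_max=39/4 a_max=3/2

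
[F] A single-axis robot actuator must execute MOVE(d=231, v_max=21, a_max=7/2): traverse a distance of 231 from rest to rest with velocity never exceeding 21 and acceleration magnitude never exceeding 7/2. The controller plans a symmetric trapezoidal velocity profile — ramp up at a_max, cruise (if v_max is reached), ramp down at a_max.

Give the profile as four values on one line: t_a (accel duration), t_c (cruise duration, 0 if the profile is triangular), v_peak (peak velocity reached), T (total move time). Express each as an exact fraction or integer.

(v_max)²/a_max = 21²/(7/2) = 126
231 ≥ 126 → trapezoidal
t_a = 21/(7/2) = 6; v_peak = 21
d_cruise = 231 − 126 = 105; t_c = 105/21 = 5
T = 2·6 + 5 = 17

t_a=6 t_c=5 v_peak=21 T=17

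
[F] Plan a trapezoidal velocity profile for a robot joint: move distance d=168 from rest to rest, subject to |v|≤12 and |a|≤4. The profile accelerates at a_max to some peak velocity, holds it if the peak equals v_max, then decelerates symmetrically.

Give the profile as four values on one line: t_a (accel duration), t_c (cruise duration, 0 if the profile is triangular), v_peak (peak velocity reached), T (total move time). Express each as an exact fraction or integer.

vₘ²/aₘ = 12²/4 = 36
168 ≥ 36 → trapezoidal
t_a = 12/4 = 3; v_peak = 12
d_cruise = 168 − 36 = 132; t_c = 132/12 = 11
T = 2·3 + 11 = 17

t_a=3 t_c=11 v_peak=12 T=17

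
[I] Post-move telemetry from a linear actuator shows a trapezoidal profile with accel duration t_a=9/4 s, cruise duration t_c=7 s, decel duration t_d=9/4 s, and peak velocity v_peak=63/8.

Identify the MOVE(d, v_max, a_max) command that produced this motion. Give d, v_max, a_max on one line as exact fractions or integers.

d=2331/32 v_max=63/8 a_max=7/2

a_max = (63/8)/(9/4) = 7/2
d_a = ½·63/8·9/4 = 567/64; d_c = 63/8·7 = 441/8
d = 2·567/64 + 441/8 = 2331/32
t_c = 7 > 0 → v_max = v_peak = 63/8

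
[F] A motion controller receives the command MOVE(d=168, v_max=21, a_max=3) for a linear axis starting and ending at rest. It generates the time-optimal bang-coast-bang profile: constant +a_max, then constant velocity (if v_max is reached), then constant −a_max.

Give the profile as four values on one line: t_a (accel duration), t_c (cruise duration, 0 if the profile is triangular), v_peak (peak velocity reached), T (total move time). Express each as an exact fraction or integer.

t_a=7 t_c=1 v_peak=21 T=15

(v_max)²/a_max = 21²/3 = 147
168 ≥ 147 → trapezoidal
t_a = 21/3 = 7; v_peak = 21
d_cruise = 168 − 147 = 21; t_c = 21/21 = 1
T = 2·7 + 1 = 15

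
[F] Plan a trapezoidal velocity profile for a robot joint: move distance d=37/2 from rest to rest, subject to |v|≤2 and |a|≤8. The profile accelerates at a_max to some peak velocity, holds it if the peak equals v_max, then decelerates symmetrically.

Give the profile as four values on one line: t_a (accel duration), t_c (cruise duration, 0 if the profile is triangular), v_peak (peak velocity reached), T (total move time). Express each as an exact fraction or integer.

t_a=1/4 t_c=9 v_peak=2 T=19/2

v_max²/a_max = 2²/8 = 1/2
37/2 ≥ 1/2 ⇒ cruise phase
t_a = 2/8 = 1/4; v_peak = 2
d_cruise = 37/2 − 1/2 = 18; t_c = 18/2 = 9
T = 2·1/4 + 9 = 19/2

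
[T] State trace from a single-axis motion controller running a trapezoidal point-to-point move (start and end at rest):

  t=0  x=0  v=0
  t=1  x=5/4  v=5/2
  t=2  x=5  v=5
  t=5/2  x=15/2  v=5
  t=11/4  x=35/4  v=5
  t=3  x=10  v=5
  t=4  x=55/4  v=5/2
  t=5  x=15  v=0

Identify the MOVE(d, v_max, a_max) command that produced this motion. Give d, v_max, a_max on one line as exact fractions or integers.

d=15 v_max=5 a_max=5/2

final state: t=5, x=15, v=0 → d = 15
a_max = (5/2−0)/(1−0) = 5/2
max v = 5 over t∈[2,3] → v_max = 5
check: 5·(2+1) = 15 ✓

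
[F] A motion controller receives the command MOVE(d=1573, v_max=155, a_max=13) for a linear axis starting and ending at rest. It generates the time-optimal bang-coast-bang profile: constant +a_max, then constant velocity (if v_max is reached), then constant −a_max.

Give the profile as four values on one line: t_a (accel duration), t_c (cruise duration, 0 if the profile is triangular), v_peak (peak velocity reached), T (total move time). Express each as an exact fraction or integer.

t_a=11 t_c=0 v_peak=143 T=22

v_max²/a_max = 155²/13 = 24025/13
1573 < 24025/13 ⇒ no cruise
v_peak = √(1573·13) = √20449 = 143
t_a = 143/13 = 11; t_c = 0
T = 2·11 = 22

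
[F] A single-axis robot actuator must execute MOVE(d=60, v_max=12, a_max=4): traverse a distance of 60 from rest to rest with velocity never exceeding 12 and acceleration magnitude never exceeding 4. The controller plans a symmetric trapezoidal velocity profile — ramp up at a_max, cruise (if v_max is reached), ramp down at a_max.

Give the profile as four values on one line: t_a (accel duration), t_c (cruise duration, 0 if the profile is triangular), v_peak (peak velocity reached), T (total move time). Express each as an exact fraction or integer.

t_a=3 t_c=2 v_peak=12 T=8

vₘ²/aₘ = 12²/4 = 36
60 ≥ 36 ⇒ cruise phase
t_a = 12/4 = 3; v_peak = 12
d_cruise = 60 − 36 = 24; t_c = 24/12 = 2
T = 2·3 + 2 = 8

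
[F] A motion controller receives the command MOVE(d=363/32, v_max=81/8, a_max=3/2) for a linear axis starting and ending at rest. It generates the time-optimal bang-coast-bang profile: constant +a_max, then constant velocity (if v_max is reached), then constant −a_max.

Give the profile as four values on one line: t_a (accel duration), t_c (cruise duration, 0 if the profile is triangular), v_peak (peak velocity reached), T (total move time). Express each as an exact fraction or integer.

t_a=11/4 t_c=0 v_peak=33/8 T=11/2

(v_max)²/a_max = (81/8)²/(3/2) = 2187/32
363/32 < 2187/32 so t_c = 0
v_peak = √(363/32·3/2) = √(1089/64) = 33/8
t_a = (33/8)/(3/2) = 11/4; t_c = 0
T = 2·11/4 = 11/2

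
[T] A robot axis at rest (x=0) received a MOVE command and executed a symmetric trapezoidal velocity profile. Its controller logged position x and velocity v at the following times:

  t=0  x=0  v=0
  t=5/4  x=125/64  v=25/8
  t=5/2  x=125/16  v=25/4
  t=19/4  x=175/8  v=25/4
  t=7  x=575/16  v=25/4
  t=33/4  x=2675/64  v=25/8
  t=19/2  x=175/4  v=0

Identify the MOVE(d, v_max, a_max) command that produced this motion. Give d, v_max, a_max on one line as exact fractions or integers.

d=175/4 v_max=25/4 a_max=5/2

final state: t=19/2, x=175/4, v=0 → d = 175/4
a_max = (25/8−0)/(5/4−0) = 5/2
max v = 25/4 over t∈[5/2,7] → v_max = 25/4
check: 25/4·(5/2+9/2) = 175/4 ✓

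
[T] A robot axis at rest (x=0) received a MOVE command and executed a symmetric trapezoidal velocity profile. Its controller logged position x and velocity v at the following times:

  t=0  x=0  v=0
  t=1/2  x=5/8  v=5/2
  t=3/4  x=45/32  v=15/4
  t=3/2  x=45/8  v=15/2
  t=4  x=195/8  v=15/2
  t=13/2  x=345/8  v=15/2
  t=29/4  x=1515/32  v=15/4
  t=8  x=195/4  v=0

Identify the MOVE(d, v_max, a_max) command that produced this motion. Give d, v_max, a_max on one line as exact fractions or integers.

final state: t=8, x=195/4, v=0 → d = 195/4
a_max = (5/2−0)/(1/2−0) = 5
max v = 15/2 over t∈[3/2,13/2] → v_max = 15/2
check: 15/2·(3/2+5) = 195/4 ✓

d=195/4 v_max=15/2 a_max=5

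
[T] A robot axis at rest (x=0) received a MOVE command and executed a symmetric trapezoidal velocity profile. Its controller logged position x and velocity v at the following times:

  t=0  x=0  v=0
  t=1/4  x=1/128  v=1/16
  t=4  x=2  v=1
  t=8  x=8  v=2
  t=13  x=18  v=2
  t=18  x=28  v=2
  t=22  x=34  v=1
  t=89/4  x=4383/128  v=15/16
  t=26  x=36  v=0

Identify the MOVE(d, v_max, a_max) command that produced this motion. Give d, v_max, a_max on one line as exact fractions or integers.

d=36 v_max=2 a_max=1/4

final state: t=26, x=36, v=0 → d = 36
a_max = (1/16−0)/(1/4−0) = 1/4
max v = 2 over t∈[8,18] → v_max = 2
check: 2·(8+10) = 36 ✓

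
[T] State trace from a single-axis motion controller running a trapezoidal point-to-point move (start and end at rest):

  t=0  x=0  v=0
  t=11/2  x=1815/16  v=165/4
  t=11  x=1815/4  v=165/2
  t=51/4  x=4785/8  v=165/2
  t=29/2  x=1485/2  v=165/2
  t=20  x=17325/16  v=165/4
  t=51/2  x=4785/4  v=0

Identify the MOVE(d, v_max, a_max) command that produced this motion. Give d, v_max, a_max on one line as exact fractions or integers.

d=4785/4 v_max=165/2 a_max=15/2

final state: t=51/2, x=4785/4, v=0 → d = 4785/4
a_max = (165/4−0)/(11/2−0) = 15/2
max v = 165/2 over t∈[11,29/2] → v_max = 165/2
check: 165/2·(11+7/2) = 4785/4 ✓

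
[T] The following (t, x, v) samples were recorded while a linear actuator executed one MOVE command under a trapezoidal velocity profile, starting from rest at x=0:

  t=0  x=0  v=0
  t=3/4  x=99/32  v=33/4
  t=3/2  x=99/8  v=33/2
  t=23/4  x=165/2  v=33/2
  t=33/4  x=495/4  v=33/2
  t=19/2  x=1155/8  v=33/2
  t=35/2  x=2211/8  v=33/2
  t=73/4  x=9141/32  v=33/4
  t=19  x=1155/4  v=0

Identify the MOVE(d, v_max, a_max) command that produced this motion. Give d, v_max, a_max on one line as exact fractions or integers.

final state: t=19, x=1155/4, v=0 → d = 1155/4
a_max = (33/4−0)/(3/4−0) = 11
max v = 33/2 over t∈[3/2,35/2] → v_max = 33/2
check: 33/2·(3/2+16) = 1155/4 ✓

d=1155/4 v_max=33/2 a_max=11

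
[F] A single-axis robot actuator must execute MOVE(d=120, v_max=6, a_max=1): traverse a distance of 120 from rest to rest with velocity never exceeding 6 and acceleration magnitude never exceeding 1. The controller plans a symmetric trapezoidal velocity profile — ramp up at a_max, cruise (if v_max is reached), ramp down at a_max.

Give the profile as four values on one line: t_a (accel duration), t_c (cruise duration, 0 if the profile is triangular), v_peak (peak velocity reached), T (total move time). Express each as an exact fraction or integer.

t_a=6 t_c=14 v_peak=6 T=26

(v_max)²/a_max = 6²/1 = 36
120 ≥ 36 ⇒ cruise phase
t_a = 6/1 = 6; v_peak = 6
d_cruise = 120 − 36 = 84; t_c = 84/6 = 14
T = 2·6 + 14 = 26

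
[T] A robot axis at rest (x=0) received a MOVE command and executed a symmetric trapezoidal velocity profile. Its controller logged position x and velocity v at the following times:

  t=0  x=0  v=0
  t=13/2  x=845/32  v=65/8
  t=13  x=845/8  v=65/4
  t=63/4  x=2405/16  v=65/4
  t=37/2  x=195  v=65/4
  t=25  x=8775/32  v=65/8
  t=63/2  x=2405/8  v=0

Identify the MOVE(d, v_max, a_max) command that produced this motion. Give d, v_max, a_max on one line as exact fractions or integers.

d=2405/8 v_max=65/4 a_max=5/4

final state: t=63/2, x=2405/8, v=0 → d = 2405/8
a_max = (65/8−0)/(13/2−0) = 5/4
max v = 65/4 over t∈[13,37/2] → v_max = 65/4
check: 65/4·(13+11/2) = 2405/8 ✓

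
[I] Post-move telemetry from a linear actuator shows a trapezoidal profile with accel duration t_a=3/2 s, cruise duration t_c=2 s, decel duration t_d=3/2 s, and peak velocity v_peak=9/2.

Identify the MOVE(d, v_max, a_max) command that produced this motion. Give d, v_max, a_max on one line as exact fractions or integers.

a_max = (9/2)/(3/2) = 3
d_a = ½·9/2·3/2 = 27/8; d_c = 9/2·2 = 9
d = 2·27/8 + 9 = 63/4
t_c = 2 > 0 so v_max = 9/2

d=63/4 v_max=9/2 a_max=3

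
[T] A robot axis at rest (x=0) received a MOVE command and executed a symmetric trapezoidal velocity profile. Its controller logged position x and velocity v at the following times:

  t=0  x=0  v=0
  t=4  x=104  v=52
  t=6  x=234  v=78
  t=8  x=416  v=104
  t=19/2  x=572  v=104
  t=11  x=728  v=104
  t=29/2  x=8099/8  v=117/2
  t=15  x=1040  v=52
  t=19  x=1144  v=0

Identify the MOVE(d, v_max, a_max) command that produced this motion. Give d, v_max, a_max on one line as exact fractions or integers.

d=1144 v_max=104 a_max=13

final state: t=19, x=1144, v=0 → d = 1144
a_max = (52−0)/(4−0) = 13
max v = 104 over t∈[8,11] → v_max = 104
check: 104·(8+3) = 1144 ✓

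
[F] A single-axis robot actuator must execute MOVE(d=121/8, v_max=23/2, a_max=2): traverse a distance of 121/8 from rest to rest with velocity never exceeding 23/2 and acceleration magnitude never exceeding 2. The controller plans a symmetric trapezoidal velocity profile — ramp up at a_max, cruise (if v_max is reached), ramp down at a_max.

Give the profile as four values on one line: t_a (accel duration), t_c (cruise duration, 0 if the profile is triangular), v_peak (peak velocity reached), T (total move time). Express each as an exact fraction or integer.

v_max²/a_max = (23/2)²/2 = 529/8
121/8 < 529/8 ⇒ no cruise
v_peak = √(121/8·2) = √(121/4) = 11/2
t_a = (11/2)/2 = 11/4; t_c = 0
T = 2·11/4 = 11/2

t_a=11/4 t_c=0 v_peak=11/2 T=11/2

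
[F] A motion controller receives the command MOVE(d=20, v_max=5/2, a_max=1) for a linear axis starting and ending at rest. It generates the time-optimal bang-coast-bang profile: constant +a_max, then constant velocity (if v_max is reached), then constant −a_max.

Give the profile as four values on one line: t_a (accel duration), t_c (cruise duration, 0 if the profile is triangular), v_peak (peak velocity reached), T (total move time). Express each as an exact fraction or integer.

v_max²/a_max = (5/2)²/1 = 25/4
20 ≥ 25/4 so v_max reached
t_a = (5/2)/1 = 5/2; v_peak = 5/2
d_cruise = 20 − 25/4 = 55/4; t_c = (55/4)/(5/2) = 11/2
T = 2·5/2 + 11/2 = 21/2

t_a=5/2 t_c=11/2 v_peak=5/2 T=21/2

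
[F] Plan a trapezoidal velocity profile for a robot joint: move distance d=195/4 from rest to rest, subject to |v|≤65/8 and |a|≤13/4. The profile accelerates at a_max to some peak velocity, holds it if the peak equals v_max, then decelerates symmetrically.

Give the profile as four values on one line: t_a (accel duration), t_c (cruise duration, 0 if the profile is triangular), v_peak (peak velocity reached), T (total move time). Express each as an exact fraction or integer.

t_a=5/2 t_c=7/2 v_peak=65/8 T=17/2

vₘ²/aₘ = (65/8)²/(13/4) = 325/16
195/4 ≥ 325/16 ⇒ cruise phase
t_a = (65/8)/(13/4) = 5/2; v_peak = 65/8
d_cruise = 195/4 − 325/16 = 455/16; t_c = (455/16)/(65/8) = 7/2
T = 2·5/2 + 7/2 = 17/2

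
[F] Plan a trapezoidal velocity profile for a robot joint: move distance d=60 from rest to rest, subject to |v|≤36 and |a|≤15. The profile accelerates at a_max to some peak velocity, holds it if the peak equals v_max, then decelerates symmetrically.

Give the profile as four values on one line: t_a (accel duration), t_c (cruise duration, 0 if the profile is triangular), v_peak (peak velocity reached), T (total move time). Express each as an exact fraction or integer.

(v_max)²/a_max = 36²/15 = 432/5
60 < 432/5 ⇒ no cruise
v_peak = √(60·15) = √900 = 30
t_a = 30/15 = 2; t_c = 0
T = 2·2 = 4

t_a=2 t_c=0 v_peak=30 T=4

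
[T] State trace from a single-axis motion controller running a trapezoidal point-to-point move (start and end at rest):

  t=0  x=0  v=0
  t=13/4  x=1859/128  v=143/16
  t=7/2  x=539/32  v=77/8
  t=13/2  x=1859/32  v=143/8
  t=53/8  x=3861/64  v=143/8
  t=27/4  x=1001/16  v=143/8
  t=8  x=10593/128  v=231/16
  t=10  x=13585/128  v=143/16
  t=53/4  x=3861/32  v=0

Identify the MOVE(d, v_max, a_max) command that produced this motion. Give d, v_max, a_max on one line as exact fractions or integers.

d=3861/32 v_max=143/8 a_max=11/4

final state: t=53/4, x=3861/32, v=0 → d = 3861/32
a_max = (143/16−0)/(13/4−0) = 11/4
max v = 143/8 over t∈[13/2,27/4] → v_max = 143/8
check: 143/8·(13/2+1/4) = 3861/32 ✓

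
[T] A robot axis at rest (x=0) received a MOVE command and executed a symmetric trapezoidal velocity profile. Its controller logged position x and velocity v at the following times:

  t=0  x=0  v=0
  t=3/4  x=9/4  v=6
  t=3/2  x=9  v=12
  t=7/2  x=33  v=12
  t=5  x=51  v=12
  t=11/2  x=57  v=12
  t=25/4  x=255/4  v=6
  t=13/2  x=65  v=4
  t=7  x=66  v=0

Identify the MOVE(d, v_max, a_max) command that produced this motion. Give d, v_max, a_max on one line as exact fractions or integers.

d=66 v_max=12 a_max=8

final state: t=7, x=66, v=0 → d = 66
a_max = (6−0)/(3/4−0) = 8
max v = 12 over t∈[3/2,11/2] → v_max = 12
check: 12·(3/2+4) = 66 ✓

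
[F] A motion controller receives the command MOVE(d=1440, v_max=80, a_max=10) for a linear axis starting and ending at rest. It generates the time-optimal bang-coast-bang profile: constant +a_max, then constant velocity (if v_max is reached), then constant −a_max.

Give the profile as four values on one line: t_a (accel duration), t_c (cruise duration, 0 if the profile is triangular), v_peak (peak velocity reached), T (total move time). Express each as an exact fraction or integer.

t_a=8 t_c=10 v_peak=80 T=26

(v_max)²/a_max = 80²/10 = 640
1440 ≥ 640 → trapezoidal
t_a = 80/10 = 8; v_peak = 80
d_cruise = 1440 − 640 = 800; t_c = 800/80 = 10
T = 2·8 + 10 = 26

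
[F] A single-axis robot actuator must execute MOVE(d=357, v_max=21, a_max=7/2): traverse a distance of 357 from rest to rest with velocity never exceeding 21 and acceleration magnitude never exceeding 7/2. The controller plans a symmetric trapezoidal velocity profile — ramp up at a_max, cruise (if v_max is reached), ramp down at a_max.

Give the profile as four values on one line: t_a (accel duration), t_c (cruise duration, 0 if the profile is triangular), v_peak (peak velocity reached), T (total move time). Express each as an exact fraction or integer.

t_a=6 t_c=11 v_peak=21 T=23

v_max²/a_max = 21²/(7/2) = 126
357 ≥ 126 ⇒ cruise phase
t_a = 21/(7/2) = 6; v_peak = 21
d_cruise = 357 − 126 = 231; t_c = 231/21 = 11
T = 2·6 + 11 = 23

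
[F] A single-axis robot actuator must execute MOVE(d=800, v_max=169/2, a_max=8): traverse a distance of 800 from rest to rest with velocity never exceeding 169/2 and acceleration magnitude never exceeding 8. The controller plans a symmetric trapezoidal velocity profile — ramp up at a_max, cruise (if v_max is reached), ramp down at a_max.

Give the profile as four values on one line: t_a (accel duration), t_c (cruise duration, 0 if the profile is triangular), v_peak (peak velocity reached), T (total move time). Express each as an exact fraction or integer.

t_a=10 t_c=0 v_peak=80 T=20

vₘ²/aₘ = (169/2)²/8 = 28561/32
800 < 28561/32 so t_c = 0
v_peak = √(800·8) = √6400 = 80
t_a = 80/8 = 10; t_c = 0
T = 2·10 = 20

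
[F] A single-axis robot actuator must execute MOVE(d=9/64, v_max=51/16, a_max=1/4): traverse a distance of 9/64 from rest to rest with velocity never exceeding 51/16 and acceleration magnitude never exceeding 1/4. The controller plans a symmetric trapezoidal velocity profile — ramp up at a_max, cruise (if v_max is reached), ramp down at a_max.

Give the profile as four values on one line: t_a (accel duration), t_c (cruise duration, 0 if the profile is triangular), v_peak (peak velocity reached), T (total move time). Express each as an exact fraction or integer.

v_max²/a_max = (51/16)²/(1/4) = 2601/64
9/64 < 2601/64 → triangular
v_peak = √(9/64·1/4) = √(9/256) = 3/16
t_a = (3/16)/(1/4) = 3/4; t_c = 0
T = 2·3/4 = 3/2

t_a=3/4 t_c=0 v_peak=3/16 T=3/2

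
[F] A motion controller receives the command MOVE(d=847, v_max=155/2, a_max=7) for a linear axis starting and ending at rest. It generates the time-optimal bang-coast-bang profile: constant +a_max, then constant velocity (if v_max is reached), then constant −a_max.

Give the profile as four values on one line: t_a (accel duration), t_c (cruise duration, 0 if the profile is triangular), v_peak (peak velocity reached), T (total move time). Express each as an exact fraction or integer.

t_a=11 t_c=0 v_peak=77 T=22

(v_max)²/a_max = (155/2)²/7 = 24025/28
847 < 24025/28 → triangular
v_peak = √(847·7) = √5929 = 77
t_a = 77/7 = 11; t_c = 0
T = 2·11 = 22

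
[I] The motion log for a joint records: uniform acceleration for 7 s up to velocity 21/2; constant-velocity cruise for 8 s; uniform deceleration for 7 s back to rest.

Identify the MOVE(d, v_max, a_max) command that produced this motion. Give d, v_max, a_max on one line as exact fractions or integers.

d=315/2 v_max=21/2 a_max=3/2

a_max = (21/2)/7 = 3/2
d_a = ½·21/2·7 = 147/4; d_c = 21/2·8 = 84
d = 2·147/4 + 84 = 315/2
t_c = 8 > 0 ⇒ limit active, v_max = 21/2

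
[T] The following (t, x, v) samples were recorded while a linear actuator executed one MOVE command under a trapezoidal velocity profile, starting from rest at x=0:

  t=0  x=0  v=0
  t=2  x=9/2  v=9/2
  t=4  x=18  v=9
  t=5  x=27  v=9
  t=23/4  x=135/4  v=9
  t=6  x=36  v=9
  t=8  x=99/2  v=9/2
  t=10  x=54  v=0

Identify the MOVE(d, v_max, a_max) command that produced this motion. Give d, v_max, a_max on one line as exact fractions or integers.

d=54 v_max=9 a_max=9/4

final state: t=10, x=54, v=0 → d = 54
a_max = (9/2−0)/(2−0) = 9/4
max v = 9 over t∈[4,6] → v_max = 9
check: 9·(4+2) = 54 ✓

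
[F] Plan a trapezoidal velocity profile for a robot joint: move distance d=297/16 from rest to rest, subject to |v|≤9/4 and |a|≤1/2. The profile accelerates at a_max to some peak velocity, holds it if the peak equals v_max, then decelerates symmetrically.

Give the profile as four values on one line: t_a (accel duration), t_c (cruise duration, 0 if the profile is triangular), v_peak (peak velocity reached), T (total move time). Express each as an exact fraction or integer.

v_max²/a_max = (9/4)²/(1/2) = 81/8
297/16 ≥ 81/8 → trapezoidal
t_a = (9/4)/(1/2) = 9/2; v_peak = 9/4
d_cruise = 297/16 − 81/8 = 135/16; t_c = (135/16)/(9/4) = 15/4
T = 2·9/2 + 15/4 = 51/4

t_a=9/2 t_c=15/4 v_peak=9/4 T=51/4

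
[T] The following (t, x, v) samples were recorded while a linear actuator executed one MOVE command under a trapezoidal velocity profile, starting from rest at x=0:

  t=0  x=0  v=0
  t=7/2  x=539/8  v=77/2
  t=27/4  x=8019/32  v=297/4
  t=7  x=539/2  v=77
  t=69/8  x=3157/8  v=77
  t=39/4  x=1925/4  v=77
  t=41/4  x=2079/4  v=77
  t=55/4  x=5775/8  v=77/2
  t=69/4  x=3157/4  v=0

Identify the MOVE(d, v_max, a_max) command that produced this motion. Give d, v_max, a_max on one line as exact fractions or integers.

final state: t=69/4, x=3157/4, v=0 → d = 3157/4
a_max = (77/2−0)/(7/2−0) = 11
max v = 77 over t∈[7,41/4] → v_max = 77
check: 77·(7+13/4) = 3157/4 ✓

d=3157/4 v_max=77 a_max=11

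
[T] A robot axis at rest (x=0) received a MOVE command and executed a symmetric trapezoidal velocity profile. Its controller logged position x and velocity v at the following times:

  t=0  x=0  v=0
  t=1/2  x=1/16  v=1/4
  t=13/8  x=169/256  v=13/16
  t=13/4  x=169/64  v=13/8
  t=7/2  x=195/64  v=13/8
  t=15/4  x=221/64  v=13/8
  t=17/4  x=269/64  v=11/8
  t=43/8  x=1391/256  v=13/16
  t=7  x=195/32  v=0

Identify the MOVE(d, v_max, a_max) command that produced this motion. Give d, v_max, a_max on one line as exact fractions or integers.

final state: t=7, x=195/32, v=0 → d = 195/32
a_max = (1/4−0)/(1/2−0) = 1/2
max v = 13/8 over t∈[13/4,15/4] → v_max = 13/8
check: 13/8·(13/4+1/2) = 195/32 ✓

d=195/32 v_max=13/8 a_max=1/2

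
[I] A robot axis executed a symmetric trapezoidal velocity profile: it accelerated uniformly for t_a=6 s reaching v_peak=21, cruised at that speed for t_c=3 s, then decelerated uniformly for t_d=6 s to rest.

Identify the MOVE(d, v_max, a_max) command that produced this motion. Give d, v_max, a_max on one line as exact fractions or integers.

a_max = 21/6 = 7/2
d_a = ½·21·6 = 63; d_c = 21·3 = 63
d = 2·63 + 63 = 189
t_c = 3 > 0 so v_max = 21

d=189 v_max=21 a_max=7/2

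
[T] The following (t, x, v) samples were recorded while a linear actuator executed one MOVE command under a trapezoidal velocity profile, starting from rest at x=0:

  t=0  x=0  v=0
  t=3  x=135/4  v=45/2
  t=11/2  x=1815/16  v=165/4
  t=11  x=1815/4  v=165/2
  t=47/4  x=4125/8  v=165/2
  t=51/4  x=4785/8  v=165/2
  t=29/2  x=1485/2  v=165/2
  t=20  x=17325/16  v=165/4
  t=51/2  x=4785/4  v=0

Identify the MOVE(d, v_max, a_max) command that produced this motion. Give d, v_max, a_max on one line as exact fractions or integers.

final state: t=51/2, x=4785/4, v=0 → d = 4785/4
a_max = (45/2−0)/(3−0) = 15/2
max v = 165/2 over t∈[11,29/2] → v_max = 165/2
check: 165/2·(11+7/2) = 4785/4 ✓

d=4785/4 v_max=165/2 a_max=15/2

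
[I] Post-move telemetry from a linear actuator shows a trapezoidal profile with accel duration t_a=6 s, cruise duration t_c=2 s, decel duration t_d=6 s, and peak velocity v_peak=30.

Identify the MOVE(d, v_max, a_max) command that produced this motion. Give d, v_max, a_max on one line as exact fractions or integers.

d=240 v_max=30 a_max=5

a_max = 30/6 = 5
d_a = ½·30·6 = 90; d_c = 30·2 = 60
d = 2·90 + 60 = 240
t_c = 2 > 0 ⇒ limit active, v_max = 30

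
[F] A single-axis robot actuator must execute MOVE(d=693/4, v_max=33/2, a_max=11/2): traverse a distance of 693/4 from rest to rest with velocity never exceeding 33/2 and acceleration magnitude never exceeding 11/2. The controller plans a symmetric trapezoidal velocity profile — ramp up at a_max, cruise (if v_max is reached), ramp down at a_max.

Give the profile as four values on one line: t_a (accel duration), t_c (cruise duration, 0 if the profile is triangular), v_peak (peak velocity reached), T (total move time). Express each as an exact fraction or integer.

vₘ²/aₘ = (33/2)²/(11/2) = 99/2
693/4 ≥ 99/2 so v_max reached
t_a = (33/2)/(11/2) = 3; v_peak = 33/2
d_cruise = 693/4 − 99/2 = 495/4; t_c = (495/4)/(33/2) = 15/2
T = 2·3 + 15/2 = 27/2

t_a=3 t_c=15/2 v_peak=33/2 T=27/2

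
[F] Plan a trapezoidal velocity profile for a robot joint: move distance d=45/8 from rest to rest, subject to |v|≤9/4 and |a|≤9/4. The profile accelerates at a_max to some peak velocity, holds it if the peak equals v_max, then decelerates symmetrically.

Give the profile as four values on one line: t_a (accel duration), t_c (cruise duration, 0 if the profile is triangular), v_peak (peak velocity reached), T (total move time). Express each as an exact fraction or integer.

t_a=1 t_c=3/2 v_peak=9/4 T=7/2

(v_max)²/a_max = (9/4)²/(9/4) = 9/4
45/8 ≥ 9/4 so v_max reached
t_a = (9/4)/(9/4) = 1; v_peak = 9/4
d_cruise = 45/8 − 9/4 = 27/8; t_c = (27/8)/(9/4) = 3/2
T = 2·1 + 3/2 = 7/2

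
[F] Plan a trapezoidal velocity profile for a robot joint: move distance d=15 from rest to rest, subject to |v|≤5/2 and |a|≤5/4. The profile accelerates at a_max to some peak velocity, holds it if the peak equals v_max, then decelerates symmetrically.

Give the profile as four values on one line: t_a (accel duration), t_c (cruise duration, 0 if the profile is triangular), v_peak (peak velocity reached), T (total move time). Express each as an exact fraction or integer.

(v_max)²/a_max = (5/2)²/(5/4) = 5
15 ≥ 5 ⇒ cruise phase
t_a = (5/2)/(5/4) = 2; v_peak = 5/2
d_cruise = 15 − 5 = 10; t_c = 10/(5/2) = 4
T = 2·2 + 4 = 8

t_a=2 t_c=4 v_peak=5/2 T=8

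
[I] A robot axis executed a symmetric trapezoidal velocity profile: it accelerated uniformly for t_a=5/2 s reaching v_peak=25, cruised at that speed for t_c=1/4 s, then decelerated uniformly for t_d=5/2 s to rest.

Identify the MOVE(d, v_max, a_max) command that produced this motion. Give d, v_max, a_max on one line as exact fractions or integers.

a_max = 25/(5/2) = 10
d_a = ½·25·5/2 = 125/4; d_c = 25·1/4 = 25/4
d = 2·125/4 + 25/4 = 275/4
t_c = 1/4 > 0 so v_max = 25

d=275/4 v_max=25 a_max=10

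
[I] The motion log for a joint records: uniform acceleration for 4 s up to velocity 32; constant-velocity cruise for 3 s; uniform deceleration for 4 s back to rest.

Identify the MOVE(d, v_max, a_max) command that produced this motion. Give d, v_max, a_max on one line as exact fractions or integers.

d=224 v_max=32 a_max=8

a_max = 32/4 = 8
d_a = ½·32·4 = 64; d_c = 32·3 = 96
d = 2·64 + 96 = 224
t_c = 3 > 0 so v_max = 32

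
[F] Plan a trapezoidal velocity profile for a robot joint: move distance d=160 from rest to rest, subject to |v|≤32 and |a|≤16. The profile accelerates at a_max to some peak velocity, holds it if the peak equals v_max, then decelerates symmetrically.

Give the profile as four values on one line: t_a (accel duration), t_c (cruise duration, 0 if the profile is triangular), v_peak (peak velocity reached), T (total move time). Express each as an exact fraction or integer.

t_a=2 t_c=3 v_peak=32 T=7

v_max²/a_max = 32²/16 = 64
160 ≥ 64 so v_max reached
t_a = 32/16 = 2; v_peak = 32
d_cruise = 160 − 64 = 96; t_c = 96/32 = 3
T = 2·2 + 3 = 7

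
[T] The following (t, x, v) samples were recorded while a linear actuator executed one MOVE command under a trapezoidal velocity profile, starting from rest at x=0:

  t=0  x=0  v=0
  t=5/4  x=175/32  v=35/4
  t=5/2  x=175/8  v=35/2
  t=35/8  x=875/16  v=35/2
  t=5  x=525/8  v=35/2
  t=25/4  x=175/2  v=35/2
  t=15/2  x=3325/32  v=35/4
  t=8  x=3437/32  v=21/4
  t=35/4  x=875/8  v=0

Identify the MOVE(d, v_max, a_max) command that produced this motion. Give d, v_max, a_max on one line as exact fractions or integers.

final state: t=35/4, x=875/8, v=0 → d = 875/8
a_max = (35/4−0)/(5/4−0) = 7
max v = 35/2 over t∈[5/2,25/4] → v_max = 35/2
check: 35/2·(5/2+15/4) = 875/8 ✓

d=875/8 v_max=35/2 a_max=7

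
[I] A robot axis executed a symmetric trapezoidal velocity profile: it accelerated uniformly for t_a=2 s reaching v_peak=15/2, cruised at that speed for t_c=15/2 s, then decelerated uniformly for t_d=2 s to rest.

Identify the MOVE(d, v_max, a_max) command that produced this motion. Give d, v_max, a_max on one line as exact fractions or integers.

d=285/4 v_max=15/2 a_max=15/4

a_max = (15/2)/2 = 15/4
d_a = ½·15/2·2 = 15/2; d_c = 15/2·15/2 = 225/4
d = 2·15/2 + 225/4 = 285/4
t_c = 15/2 > 0 ⇒ limit active, v_max = 15/2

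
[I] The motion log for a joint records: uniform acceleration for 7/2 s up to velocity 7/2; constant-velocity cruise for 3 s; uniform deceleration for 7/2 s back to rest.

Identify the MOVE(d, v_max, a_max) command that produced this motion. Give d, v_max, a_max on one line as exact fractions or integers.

a_max = (7/2)/(7/2) = 1
d_a = ½·7/2·7/2 = 49/8; d_c = 7/2·3 = 21/2
d = 2·49/8 + 21/2 = 91/4
t_c = 3 > 0 ⇒ limit active, v_max = 7/2

d=91/4 v_max=7/2 a_max=1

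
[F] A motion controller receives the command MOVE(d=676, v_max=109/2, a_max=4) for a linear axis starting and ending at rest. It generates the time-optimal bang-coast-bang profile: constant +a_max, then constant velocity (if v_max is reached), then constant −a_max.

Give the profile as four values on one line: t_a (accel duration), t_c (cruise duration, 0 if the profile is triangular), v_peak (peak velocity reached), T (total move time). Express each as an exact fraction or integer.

t_a=13 t_c=0 v_peak=52 T=26

vₘ²/aₘ = (109/2)²/4 = 11881/16
676 < 11881/16 → triangular
v_peak = √(676·4) = √2704 = 52
t_a = 52/4 = 13; t_c = 0
T = 2·13 = 26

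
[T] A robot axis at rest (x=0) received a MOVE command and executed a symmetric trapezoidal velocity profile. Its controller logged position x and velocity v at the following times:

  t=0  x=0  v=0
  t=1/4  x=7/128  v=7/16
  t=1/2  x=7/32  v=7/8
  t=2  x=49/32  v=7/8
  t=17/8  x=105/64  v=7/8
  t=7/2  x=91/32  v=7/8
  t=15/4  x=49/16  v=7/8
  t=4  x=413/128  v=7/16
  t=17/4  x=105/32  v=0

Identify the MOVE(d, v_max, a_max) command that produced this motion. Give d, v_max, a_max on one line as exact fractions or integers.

final state: t=17/4, x=105/32, v=0 → d = 105/32
a_max = (7/16−0)/(1/4−0) = 7/4
max v = 7/8 over t∈[1/2,15/4] → v_max = 7/8
check: 7/8·(1/2+13/4) = 105/32 ✓

d=105/32 v_max=7/8 a_max=7/4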